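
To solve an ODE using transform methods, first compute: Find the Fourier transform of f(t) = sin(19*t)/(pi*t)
sin(W * t)/(pi * t)=(W/pi) * sinc(W * t/pi) is the impulse response of the ideal low-pass filter with cutoff W (here W=19).
Its Fourier transform is a rectangular function:
F(omega)=1 for |omega| < 19, 0 otherwise

Answer: rect(omega/38) [i.e., 1 for |omega| < 19, 0 otherwise]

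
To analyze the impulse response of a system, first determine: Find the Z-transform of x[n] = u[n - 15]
Using the time-shift property: Z{u[n-15]} = z^(-15)*z/(z-1)
= z^(-14)/(z-1)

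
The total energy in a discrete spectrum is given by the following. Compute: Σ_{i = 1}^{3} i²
Using formula: Σ i^2 = n(n+1)(2n+1)/6 = 3·4·7/6 = 14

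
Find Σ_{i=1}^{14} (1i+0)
= 1·Σ i + 0·14 = 1·105 + 0 = 105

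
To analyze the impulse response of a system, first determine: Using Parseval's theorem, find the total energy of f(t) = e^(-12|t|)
Parseval's theorem: E=integral |f(t)|^2 dt=(1/2pi) integral |F(omega)|^2 domega
E=integral_{-inf}^{inf} e^(-24|t|) dt=2*integral_0^inf e^(-24t) dt=2/(2*12)=1/12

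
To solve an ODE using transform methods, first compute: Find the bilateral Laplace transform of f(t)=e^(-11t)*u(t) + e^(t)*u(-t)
For e^(-11t)*u(t): L=1/(s + 11), Re(s) > -11
For e^(t)*u(-t): L=-1/(s-1), Re(s) < 1
Combined: F(s)=1/(s + 11) - 1/(s-1), -11 < Re(s) < 1

Answer: 1/(s + 11) - 1/(s-1), ROC: -11 < Re(s) < 1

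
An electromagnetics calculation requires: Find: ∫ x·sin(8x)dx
By parts: u=x, dv=sin(8x) dx
du=dx, v=-cos(8x)/8
=-x·cos(8x)/8+sin(8x)/8²+C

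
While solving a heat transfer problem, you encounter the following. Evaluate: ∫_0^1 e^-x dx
Antiderivative: -e^-x
Evaluate: -(e^-1-1)

Answer: (e^-1-1)/(-1)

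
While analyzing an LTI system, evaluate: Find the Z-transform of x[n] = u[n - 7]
Using the time-shift property: Z{u[n-7]}=z^(-7) * z/(z-1)
=z^(-6)/(z-1)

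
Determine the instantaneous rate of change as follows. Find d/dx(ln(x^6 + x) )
Chain rule: d/dx[ln(u)]=u'/u where u=x^6+x
u'=6x^5+1

Answer: (6x^5+1)/(x^6+x)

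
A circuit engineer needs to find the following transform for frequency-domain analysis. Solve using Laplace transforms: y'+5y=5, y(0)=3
Take L of both sides: sY(s)-3+5Y(s) = 5/s
Y(s)(s+5) = 5/s+3
Y(s) = 5/(s(s+5))+3/(s+5)
Partial fractions: 5/(s(s+5)) = 1/s - 1/(s+5)
So Y(s) = 1/s+2/(s+5)
Inverse transform (L^(-1){1/s} = 1, L^(-1){1/(s+5)} = e^(-5t)):

Answer: y(t) = 1+2·e^(-5t)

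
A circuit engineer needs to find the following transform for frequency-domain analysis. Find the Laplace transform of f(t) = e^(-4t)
L{e^(at)}=1/(s-a)
L{e^(-4t)}=1/(s+4)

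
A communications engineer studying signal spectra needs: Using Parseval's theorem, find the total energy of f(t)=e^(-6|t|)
Parseval's theorem: E = integral |f(t)|^2 dt = (1/2pi) integral |F(omega)|^2 domega
E = integral_{-inf}^{inf} e^(-12|t|) dt = 2*integral_0^inf e^(-12t) dt = 2/(2*6) = 1/6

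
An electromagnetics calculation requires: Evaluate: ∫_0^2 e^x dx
Antiderivative: e^x
Evaluate: (e^2 - 1)

Answer: e^2 - 1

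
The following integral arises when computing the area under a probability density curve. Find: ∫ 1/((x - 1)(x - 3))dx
Partial fractions: 1/((x-1)(x-3))=A/(x-1) + B/(x-3)
A=-1/2, B=1/2
∫ [-1/2· 1/(x-1) + 1/2· 1/(x-3)] dx
=(1/2)[ln|x-3| - ln|x-1|] + C

Answer: (1/2)·ln|(x-3)/(x-1)| + C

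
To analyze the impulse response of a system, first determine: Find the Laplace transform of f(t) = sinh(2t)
L{sinh(at)} = a/(s²-a²)
L{sinh(2t)} = 2/(s²-4)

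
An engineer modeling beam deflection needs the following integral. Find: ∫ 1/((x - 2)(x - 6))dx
Partial fractions: 1/((x-2)(x-6)) = A/(x-2) + B/(x-6)
A = -1/4, B = 1/4
∫ [-1/4· 1/(x-2) + 1/4· 1/(x-6)] dx
= (1/4)[ln|x-6| - ln|x-2|] + C

Answer: (1/4)·ln|(x-6)/(x-2)| + C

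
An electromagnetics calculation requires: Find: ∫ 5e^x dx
Since d/dx[e^x] = + e^x, we get 5e^x + C

Answer: 5e^x + C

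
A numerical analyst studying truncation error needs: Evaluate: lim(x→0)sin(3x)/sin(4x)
sin(u) ≈ u for small u:
sin(3x)/sin(4x) ≈ 3x/(4x)=3/4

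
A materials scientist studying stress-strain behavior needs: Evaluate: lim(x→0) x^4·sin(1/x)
Squeeze theorem: -|x^4| ≤ x^4·sin(1/x) ≤ |x^4|
Since x^4 → 0 as x → 0, by squeeze theorem the limit is 0

Answer: 0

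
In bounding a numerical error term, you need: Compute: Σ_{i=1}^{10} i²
Using formula: Σ i^2 = n(n+1)(2n+1)/6 = 10·11·21/6 = 385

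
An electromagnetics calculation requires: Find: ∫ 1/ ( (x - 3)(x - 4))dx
Partial fractions: 1/((x-3)(x-4))=A/(x-3)+B/(x-4)
A=-1, B=1
∫ [-1· 1/(x-3)+1· 1/(x-4)] dx
=(1)[ln|x-4| - ln|x-3|]+C

Answer: ln|(x-4)/(x-3)|+C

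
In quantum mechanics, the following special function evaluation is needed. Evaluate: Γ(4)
Γ(n)=(n-1)! for positive integers
Γ(4)=3!=6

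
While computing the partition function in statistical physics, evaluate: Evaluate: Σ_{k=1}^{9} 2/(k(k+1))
Partial fractions: 2/(k(k + 1))=2/k - 2/(k + 1)
Telescoping sum: 2(1 - 1/10)=2·9/10

Answer: 9/5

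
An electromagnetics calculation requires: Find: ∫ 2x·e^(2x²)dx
Let u=2x², du=4x dx
∫ (1/2)e^u du=e^u/2 + C

Answer: e^(2x²)/2 + C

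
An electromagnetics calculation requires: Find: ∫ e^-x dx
Since d/dx[e^-x]=- e^-x, we get -1e^-x+C

Answer: -e^-x+C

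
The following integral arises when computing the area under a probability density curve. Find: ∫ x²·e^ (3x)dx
Integration by parts twice:
First: u = x², dv = e^(3x) dx => x²e^(3x)/3 - (2/3)∫ xe^(3x) dx
Second (∫ xe^(3x) dx): xe^(3x)/3 - e^(3x)/9
Combining: e^(3x)(x²/3 - 2x/9 + 2/27) + C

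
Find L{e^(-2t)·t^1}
First shifting: L{e^(at)f(t)}=F(s-a)
L{t^1}=1/s^2
Shift s → s+2: 1/(s+2)^2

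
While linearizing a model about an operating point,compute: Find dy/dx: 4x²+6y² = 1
Differentiate: 8x + 12y·(dy/dx) = 0
dy/dx = -8x/(12y) = -(2/3)·(x/y)

Answer: dy/dx = -(2/3)·(x/y)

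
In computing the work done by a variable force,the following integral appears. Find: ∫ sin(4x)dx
Using substitution u = 4x: ∫ sin(u) du/4 = -cos(u)/4+C

Answer: (-1/4)cos(4x)+C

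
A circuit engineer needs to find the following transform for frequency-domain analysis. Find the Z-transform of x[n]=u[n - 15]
Using the time-shift property: Z{u[n-15]}=z^(-15) * z/(z-1)
=z^(-14)/(z-1)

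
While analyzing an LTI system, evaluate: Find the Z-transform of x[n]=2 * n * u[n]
Z{n * u[n]} = z/(z-1)^2
By linearity: Z{2 * n * u[n]} = 2z/(z-1)^2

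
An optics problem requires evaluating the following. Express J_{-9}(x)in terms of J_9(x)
For integer n: J_{-n}(x) = (-1)^n J_n(x)
With n = 9: J_{-9}(x) = (-1)^9 J_9(x) = -J_9(x)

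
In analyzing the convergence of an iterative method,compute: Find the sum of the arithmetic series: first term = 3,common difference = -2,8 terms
Last term: a_n = 3+(8-1)·-2 = -11
Sum = n(a_1+a_n)/2 = 8(3+(-11))/2 = -32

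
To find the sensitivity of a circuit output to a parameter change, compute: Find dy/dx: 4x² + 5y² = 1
Differentiate: 8x+10y·(dy/dx)=0
dy/dx=-8x/(10y)=-(4/5)·(x/y)

Answer: dy/dx=-(4/5)·(x/y)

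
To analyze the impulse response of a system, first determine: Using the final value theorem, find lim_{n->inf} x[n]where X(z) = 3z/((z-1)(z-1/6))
Final value theorem: lim x[n]=lim_{z->1} (z-1) * X(z)
(z-1) * X(z)=3z/(z-1/6)
As z->1: 3/(1 - 1/6)=3/(5/6)=18/5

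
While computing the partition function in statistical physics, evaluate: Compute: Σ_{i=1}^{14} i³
Using formula: Σ i^3 = [n(n+1)/2]² = [14·15/2]² = 11025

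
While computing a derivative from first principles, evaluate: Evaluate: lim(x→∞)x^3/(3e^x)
Apply L'Hôpital 3 times (∞/∞ each time):
Eventually get 3!/(3e^x) → 0

Answer: 0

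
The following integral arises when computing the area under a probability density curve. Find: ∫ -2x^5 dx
Using power rule: ∫ -2x^5 dx=-2/6 x^6+C=(-1/3)x^6+C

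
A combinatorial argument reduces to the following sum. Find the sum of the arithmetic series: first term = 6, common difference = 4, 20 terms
Last term: a_n = 6 + (20 - 1)·4 = 82
Sum = n(a_1 + a_n)/2 = 20(6 + 82)/2 = 880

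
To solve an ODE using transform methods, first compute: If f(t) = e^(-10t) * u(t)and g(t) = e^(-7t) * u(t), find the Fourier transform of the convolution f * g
By the convolution theorem: F{f*g} = F(omega)*G(omega)
F(omega) = 1/(10+j*omega), G(omega) = 1/(7+j*omega)
F{f*g} = 1/((10+j*omega)(7+j*omega))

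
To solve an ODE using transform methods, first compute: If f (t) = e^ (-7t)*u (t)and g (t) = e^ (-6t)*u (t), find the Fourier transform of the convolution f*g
By the convolution theorem: F{f*g} = F(omega)*G(omega)
F(omega) = 1/(7+j*omega), G(omega) = 1/(6+j*omega)
F{f*g} = 1/((7+j*omega)(6+j*omega))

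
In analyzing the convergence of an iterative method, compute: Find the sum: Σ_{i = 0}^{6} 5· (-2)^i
Geometric series: S = a(1 - r^n)/(1 - r)
a = 5, r = -2, n = 7
S = 5(1 + 128)/3 = 215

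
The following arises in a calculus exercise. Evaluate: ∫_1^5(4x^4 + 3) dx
Step 1: Find antiderivative F(x)=(4/5)x^5+3x
Step 2: F(5) - F(1)=2515 - (19/5)=12556/5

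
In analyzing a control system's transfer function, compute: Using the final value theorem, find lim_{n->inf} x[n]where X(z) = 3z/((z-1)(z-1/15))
Final value theorem: lim x[n] = lim_{z->1} (z-1)*X(z)
(z-1)*X(z) = 3z/(z-1/15)
As z->1: 3/(1-1/15) = 3/(14/15) = 45/14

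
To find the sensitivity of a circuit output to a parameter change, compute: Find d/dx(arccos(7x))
d/dx[arccos(u)]=-u'/√(1-u²), u=7x, u'=7

Answer: -7/√(1-49x²)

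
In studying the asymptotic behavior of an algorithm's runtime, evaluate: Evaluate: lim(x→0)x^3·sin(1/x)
Squeeze theorem: -|x^3| ≤ x^3·sin(1/x) ≤ |x^3|
Since x^3 → 0 as x → 0, by squeeze theorem the limit is 0

Answer: 0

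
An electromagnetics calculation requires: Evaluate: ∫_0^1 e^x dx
Antiderivative: e^x
Evaluate: (e^1-1)

Answer: e^1-1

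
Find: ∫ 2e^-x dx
Since d/dx[e^-x] = - e^-x, we get -2e^-x+C

Answer: -2e^-x+C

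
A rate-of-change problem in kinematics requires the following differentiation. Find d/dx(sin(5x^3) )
Chain rule: d/dx[sin(u)] = cos(u)·u' where u = 5x^3
u' = 15x^2

Answer: 15x^2·cos(5x^3)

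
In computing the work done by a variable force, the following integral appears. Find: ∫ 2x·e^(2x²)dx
Let u=2x², du=4x dx
∫ (1/2)e^u du=e^u/2+C

Answer: e^(2x²)/2+C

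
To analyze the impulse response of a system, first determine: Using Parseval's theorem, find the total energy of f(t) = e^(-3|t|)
Parseval's theorem: E = integral |f(t)|^2 dt = (1/2pi) integral |F(omega)|^2 domega
E = integral_{-inf}^{inf} e^(-6|t|) dt = 2 * integral_0^inf e^(-6t) dt = 2/(2 * 3) = 1/3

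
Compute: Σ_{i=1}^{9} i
Using formula: Σ i^1 = n(n + 1)/2 = 9·10/2 = 45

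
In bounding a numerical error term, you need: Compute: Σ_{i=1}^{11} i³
Using formula: Σ i^3=[n(n+1)/2]²=[11·12/2]²=4356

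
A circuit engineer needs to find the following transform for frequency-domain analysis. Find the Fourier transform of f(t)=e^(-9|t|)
Using the standard pair: F{e^(-a|t|)} = 2a/(a^2 + omega^2)
With a = 9: F(omega) = 18/(81 + omega^2)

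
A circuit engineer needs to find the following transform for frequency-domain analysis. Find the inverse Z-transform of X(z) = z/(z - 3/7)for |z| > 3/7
Standard pair: z/(z-a) <-> a^n*u[n] for causal signals
With a = 3/7: x[n] = (3/7)^n*u[n]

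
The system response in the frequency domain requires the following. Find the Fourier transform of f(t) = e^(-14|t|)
Using the standard pair: F{e^(-a|t|)}=2a/(a^2 + omega^2)
With a=14: F(omega)=28/(196 + omega^2)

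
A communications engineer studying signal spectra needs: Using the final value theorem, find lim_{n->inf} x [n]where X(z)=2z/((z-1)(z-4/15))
Final value theorem: lim x[n] = lim_{z->1} (z-1) * X(z)
(z-1) * X(z) = 2z/(z-4/15)
As z->1: 2/(1-4/15) = 2/(11/15) = 30/11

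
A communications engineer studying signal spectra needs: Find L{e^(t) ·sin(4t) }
First shifting: L{e^(at)f(t)} = F(s-a)
L{sin(4t)} = 4/(s²+16)
Shift: 4/((s-1)²+16)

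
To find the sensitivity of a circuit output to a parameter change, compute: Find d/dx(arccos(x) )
d/dx[arccos(u)]=-u'/√(1-u²), u=x, u'=1

Answer: -1/√(1-x²)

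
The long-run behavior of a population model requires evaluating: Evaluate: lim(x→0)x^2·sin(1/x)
Squeeze theorem: -|x^2| ≤ x^2·sin(1/x) ≤ |x^2|
Since x^2 → 0 as x → 0, by squeeze theorem the limit is 0

Answer: 0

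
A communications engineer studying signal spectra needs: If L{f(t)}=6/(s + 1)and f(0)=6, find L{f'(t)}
L{f'(t)} = s·F(s) - f(0) = 6s/(s + 1) - 6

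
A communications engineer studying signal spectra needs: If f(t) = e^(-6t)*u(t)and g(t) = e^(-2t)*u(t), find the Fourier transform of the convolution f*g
By the convolution theorem: F{f * g}=F(omega) * G(omega)
F(omega)=1/(6 + j * omega), G(omega)=1/(2 + j * omega)
F{f * g}=1/((6 + j * omega)(2 + j * omega))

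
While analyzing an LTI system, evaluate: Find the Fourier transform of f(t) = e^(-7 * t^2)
The Fourier transform of a Gaussian e^(-a * t^2) is sqrt(pi/a) * e^(-omega^2/(4a)).
With a=7: F(omega)=sqrt(pi/7) * e^(-omega^2/28)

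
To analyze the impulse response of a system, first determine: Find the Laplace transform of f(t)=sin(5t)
L{sin(wt)} = w/(s² + w²)
L{sin(5t)} = 5/(s² + 25)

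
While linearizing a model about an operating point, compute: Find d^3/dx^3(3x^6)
Apply power rule 3 times:
d^1: 18x^5
d^2: 90x^4
d^3: 360x^3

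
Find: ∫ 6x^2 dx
Using power rule: ∫ 6x^2 dx = 6/3 x^3 + C = 2x^3 + C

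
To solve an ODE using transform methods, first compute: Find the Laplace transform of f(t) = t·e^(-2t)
L{t·e^(at)} = 1/(s-a)²
L{t·e^(-2t)} = 1/(s + 2)²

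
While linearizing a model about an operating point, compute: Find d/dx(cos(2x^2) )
Chain rule: d/dx[cos(u)]=-sin(u)·u' where u=2x^2
u'=4x

Answer: -4x·sin(2x^2)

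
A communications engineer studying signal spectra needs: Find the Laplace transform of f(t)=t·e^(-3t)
L{t·e^(at)}=1/(s-a)²
L{t·e^(-3t)}=1/(s + 3)²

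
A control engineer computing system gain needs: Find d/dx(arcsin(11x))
d/dx[arcsin(u)]=u'/√(1-u²), u=11x, u'=11

Answer: 11/√(1-121x²)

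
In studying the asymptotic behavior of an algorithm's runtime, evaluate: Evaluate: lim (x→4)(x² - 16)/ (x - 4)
Factor: (x² - 16)=(x-4)(x+4)
Cancel (x-4): lim(x→4) (x+4)=8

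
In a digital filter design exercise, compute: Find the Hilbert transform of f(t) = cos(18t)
The Hilbert transform shifts each frequency component by -pi/2.
H{cos(wt)} = sin(wt)
With w = 18: H{cos(18t)} = sin(18t)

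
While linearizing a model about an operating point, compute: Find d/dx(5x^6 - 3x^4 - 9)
Power rule: d/dx(ax^n) = n·a·x^(n-1)
Term by term: 30·x^5 - 12·x^3

Answer: 30x^5 - 12x^3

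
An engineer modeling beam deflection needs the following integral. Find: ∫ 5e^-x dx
Since d/dx[e^-x] = - e^-x, we get -5e^-x + C

Answer: -5e^-x + C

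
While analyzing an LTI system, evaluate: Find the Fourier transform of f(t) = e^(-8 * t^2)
The Fourier transform of a Gaussian e^(-a * t^2) is sqrt(pi/a) * e^(-omega^2/(4a)).
With a = 8: F(omega) = sqrt(pi/8) * e^(-omega^2/32)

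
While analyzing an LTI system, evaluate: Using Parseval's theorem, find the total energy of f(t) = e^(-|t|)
Parseval's theorem: E=integral |f(t)|^2 dt=(1/2pi) integral |F(omega)|^2 domega
E=integral_{-inf}^{inf} e^(-2|t|) dt=2*integral_0^inf e^(-2t) dt=2/(2*1)=1/1

Answer: 1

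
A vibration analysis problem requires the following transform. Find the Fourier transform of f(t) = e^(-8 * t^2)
The Fourier transform of a Gaussian e^(-a * t^2) is sqrt(pi/a) * e^(-omega^2/(4a)).
With a=8: F(omega)=sqrt(pi/8) * e^(-omega^2/32)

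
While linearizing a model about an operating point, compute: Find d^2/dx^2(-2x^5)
Apply power rule 2 times:
d^1: -10x^4
d^2: -40x^3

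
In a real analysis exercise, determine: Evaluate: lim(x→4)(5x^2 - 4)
Polynomial is continuous, so substitute x=4:
5·4^2 - 4=76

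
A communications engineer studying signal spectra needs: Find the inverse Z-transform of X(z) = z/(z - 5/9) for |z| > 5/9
Standard pair: z/(z-a) <-> a^n * u[n] for causal signals
With a=5/9: x[n]=(5/9)^n * u[n]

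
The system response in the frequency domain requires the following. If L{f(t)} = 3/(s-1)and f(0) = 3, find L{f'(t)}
L{f'(t)}=s·F(s) - f(0)=3s/(s-1) - 3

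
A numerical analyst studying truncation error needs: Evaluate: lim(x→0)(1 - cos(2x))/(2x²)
Using 1-cos(u) ≈ u²/2 for small u:
(1-cos(2x)) ≈ (2x)²/2 = 4x²/2
So limit = 4/(2·2) = 1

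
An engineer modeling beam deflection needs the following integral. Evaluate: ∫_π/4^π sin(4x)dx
Antiderivative: -cos(4x)/4
Evaluate at bounds: [-cos(4·π)/4] - [-cos(4·π/4)/4]
= (-(1)+(-1))/4 = -1/2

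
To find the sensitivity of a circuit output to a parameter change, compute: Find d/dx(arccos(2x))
d/dx[arccos(u)]=-u'/√(1-u²), u=2x, u'=2

Answer: -2/√(1 - 4x²)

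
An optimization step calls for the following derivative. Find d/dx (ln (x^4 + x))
Chain rule: d/dx[ln(u)] = u'/u where u = x^4+x
u' = 4x^3+1

Answer: (4x^3+1)/(x^4+x)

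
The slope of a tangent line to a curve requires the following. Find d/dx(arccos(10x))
d/dx[arccos(u)] = -u'/√(1-u²), u = 10x, u' = 10

Answer: -10/√(1-100x²)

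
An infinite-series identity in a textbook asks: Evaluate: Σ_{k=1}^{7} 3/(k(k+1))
Partial fractions: 3/(k(k+1))=3/k - 3/(k+1)
Telescoping sum: 3(1-1/8)=3·7/8

Answer: 21/8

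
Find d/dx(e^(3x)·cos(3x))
Product rule: (fg)' = f'g+fg'
f = e^(3x), f' = 3·e^(3x)
g = cos(3x), g' = -3·sin(3x)

Answer: 3·e^(3x)·cos(3x)-3·e^(3x)·sin(3x)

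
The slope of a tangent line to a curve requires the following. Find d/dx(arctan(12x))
d/dx[arctan(u)]=u'/(1 + u²), u=12x, u'=12

Answer: 12/(1 + 144x²)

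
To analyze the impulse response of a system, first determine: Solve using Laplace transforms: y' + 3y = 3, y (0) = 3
Take L of both sides: sY(s) - 3 + 3Y(s)=3/s
Y(s)(s + 3)=3/s + 3
Y(s)=3/(s(s + 3)) + 3/(s + 3)
Partial fractions: 3/(s(s + 3))=1/s - 1/(s + 3)
So Y(s)=1/s + 2/(s + 3)
Inverse transform (L^(-1){1/s}=1, L^(-1){1/(s + 3)}=e^(-3t)):

Answer: y(t)=1 + 2·e^(-3t)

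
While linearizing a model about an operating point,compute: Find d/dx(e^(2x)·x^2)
Product rule: (fg)' = f'g + fg'
f = e^(2x), f' = 2·e^(2x)
g = x^2, g' = 2x

Answer: 2·e^(2x)·x^2 + 2·e^(2x)·x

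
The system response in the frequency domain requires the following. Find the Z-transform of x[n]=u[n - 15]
Using the time-shift property: Z{u[n-15]}=z^(-15) * z/(z-1)
=z^(-14)/(z-1)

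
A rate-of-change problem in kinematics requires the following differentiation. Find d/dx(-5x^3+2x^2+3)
Power rule: d/dx(ax^n) = n·a·x^(n-1)
Term by term: -15·x^2 + 4·x

Answer: -15x^2 + 4x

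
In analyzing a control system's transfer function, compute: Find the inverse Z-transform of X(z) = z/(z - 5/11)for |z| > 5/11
Standard pair: z/(z-a) <-> a^n*u[n] for causal signals
With a=5/11: x[n]=(5/11)^n*u[n]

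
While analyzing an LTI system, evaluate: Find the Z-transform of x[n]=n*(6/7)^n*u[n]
Using the property Z{n*a^n*u[n]} = az/(z-a)^2
With a = 6/7: X(z) = (6/7)z/(z - 6/7)^2, |z| > 6/7

Answer: (6/7)z/(z - 6/7)^2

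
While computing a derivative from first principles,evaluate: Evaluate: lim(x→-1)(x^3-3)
Polynomial is continuous, so substitute x = -1:
1·(-1)^3-3 = -4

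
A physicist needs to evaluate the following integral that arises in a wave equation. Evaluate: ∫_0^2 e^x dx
Antiderivative: e^x
Evaluate: (e^2-1)

Answer: e^2-1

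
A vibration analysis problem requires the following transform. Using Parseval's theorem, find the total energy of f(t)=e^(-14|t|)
Parseval's theorem: E=integral |f(t)|^2 dt=(1/2pi) integral |F(omega)|^2 domega
E=integral_{-inf}^{inf} e^(-28|t|) dt=2 * integral_0^inf e^(-28t) dt=2/(2 * 14)=1/14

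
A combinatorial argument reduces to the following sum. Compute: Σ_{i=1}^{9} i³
Using formula: Σ i^3=[n(n+1)/2]²=[9·10/2]²=2025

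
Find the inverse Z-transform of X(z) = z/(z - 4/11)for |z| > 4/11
Standard pair: z/(z-a) <-> a^n * u[n] for causal signals
With a = 4/11: x[n] = (4/11)^n * u[n]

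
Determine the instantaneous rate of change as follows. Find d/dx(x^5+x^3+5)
Power rule: d/dx(ax^n) = n·a·x^(n-1)
Term by term: 5·x^4+3·x^2

Answer: 5x^4+3x^2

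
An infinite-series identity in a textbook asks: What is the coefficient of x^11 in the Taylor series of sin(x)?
sin(x) = Σ (-1)^k x^(2k+1)/(2k+1)!
For x^11: (-1)^5/11! = -1/39916800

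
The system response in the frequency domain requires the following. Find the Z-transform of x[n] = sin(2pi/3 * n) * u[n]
Z{sin(w0*n)*u[n]} = z*sin(w0)/(z^2 - 2z*cos(w0) + 1)
With w0 = 2pi/3: X(z) = z*sin(2pi/3)/(z^2 - 2z*cos(2pi/3) + 1)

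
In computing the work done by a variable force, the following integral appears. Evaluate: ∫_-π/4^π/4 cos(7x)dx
Antiderivative: sin(7x)/7
Evaluate at bounds: [sin(7·π/4)/7] - [sin(7·-π/4)/7]
=((-√2/2) - (√2/2))/7=-√2/7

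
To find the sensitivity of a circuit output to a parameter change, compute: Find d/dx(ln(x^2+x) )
Chain rule: d/dx[ln(u)] = u'/u where u = x^2 + x
u' = 2x + 1

Answer: (2x + 1)/(x^2 + x)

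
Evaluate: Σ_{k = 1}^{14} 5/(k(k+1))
Partial fractions: 5/(k(k + 1)) = 5/k - 5/(k + 1)
Telescoping sum: 5(1 - 1/15) = 5·14/15

Answer: 14/3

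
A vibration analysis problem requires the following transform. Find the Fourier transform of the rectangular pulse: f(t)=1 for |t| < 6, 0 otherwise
F(omega)=integral from -6 to 6 of e^(-j * omega * t) dt
=2 * sin(6 * omega)/omega=12 * sinc(6 * omega/pi)

Answer: 2 * sin(6 * omega)/omega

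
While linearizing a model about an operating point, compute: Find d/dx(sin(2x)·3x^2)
Product rule: (fg)' = f'g + fg'
f = sin(2x), f' = 2·cos(2x)
g = 3x^2, g' = 6x

Answer: 6·cos(2x)·x^2 + 6·sin(2x)·x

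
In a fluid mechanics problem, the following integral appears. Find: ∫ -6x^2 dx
Using power rule: ∫ -6x^2 dx=-6/3 x^3+C=-2x^3+C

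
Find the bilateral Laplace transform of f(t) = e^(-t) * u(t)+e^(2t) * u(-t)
For e^(-t) * u(t): L = 1/(s + 1), Re(s) > -1
For e^(2t) * u(-t): L = -1/(s-2), Re(s) < 2
Combined: F(s) = 1/(s + 1) - 1/(s-2), -1 < Re(s) < 2

Answer: 1/(s + 1) - 1/(s-2), ROC: -1 < Re(s) < 2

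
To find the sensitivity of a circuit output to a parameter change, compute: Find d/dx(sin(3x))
Chain rule: d/dx[sin(u)] = cos(u)·u' where u = 3x
u' = 3

Answer: 3·cos(3x)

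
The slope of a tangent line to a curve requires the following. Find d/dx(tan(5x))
Chain rule: d/dx[tan(u)]=sec²(u)·u' where u=5x
u'=5

Answer: 5·sec²(5x)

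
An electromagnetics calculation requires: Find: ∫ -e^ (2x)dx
Since d/dx[e^(2x)]=2e^(2x), we get -1/2 e^(2x)+C

Answer: (-1/2)e^(2x)+C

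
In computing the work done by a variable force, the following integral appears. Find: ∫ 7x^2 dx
Using power rule: ∫ 7x^2 dx = 7/3 x^3 + C = (7/3)x^3 + C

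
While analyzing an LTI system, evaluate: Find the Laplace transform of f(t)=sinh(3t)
L{sinh(at)}=a/(s²-a²)
L{sinh(3t)}=3/(s²-9)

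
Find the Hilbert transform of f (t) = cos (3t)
The Hilbert transform shifts each frequency component by -pi/2.
H{cos(wt)}=sin(wt)
With w=3: H{cos(3t)}=sin(3t)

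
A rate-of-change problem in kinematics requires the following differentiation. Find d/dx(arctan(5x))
d/dx[arctan(u)]=u'/(1+u²), u=5x, u'=5

Answer: 5/(1+25x²)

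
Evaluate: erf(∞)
erf(∞)=1 (the error function converges to 1)

Answer: 1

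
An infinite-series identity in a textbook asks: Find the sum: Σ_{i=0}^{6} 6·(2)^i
Geometric series: S = a(1 - r^n)/(1 - r)
a = 6, r = 2, n = 7
S = 6(1 - 128)/-1 = 762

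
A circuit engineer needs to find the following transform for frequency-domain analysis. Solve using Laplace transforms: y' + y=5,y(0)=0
Take L of both sides: sY(s)-0+Y(s) = 5/s
Y(s)(s+1) = 5/s+0
Y(s) = 5/(s(s+1))+0/(s+1)
Partial fractions: 5/(s(s+1)) = 5/s - 5/(s+1)
So Y(s) = 5/s - 5/(s+1)
Inverse transform (L^(-1){1/s} = 1, L^(-1){1/(s+1)} = e^(-t)):

Answer: y(t) = 5-5·e^(-t)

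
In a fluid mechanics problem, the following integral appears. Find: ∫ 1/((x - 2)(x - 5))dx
Partial fractions: 1/((x-2)(x-5)) = A/(x-2) + B/(x-5)
A = -1/3, B = 1/3
∫ [-1/3· 1/(x-2) + 1/3· 1/(x-5)] dx
= (1/3)[ln|x-5| - ln|x-2|] + C

Answer: (1/3)·ln|(x-5)/(x-2)| + C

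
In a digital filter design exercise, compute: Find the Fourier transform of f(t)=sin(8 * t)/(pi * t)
sin(W * t)/(pi * t) = (W/pi) * sinc(W * t/pi) is the impulse response of the ideal low-pass filter with cutoff W (here W = 8).
Its Fourier transform is a rectangular function:
F(omega) = 1 for |omega| < 8, 0 otherwise

Answer: rect(omega/16) [i.e., 1 for |omega| < 8, 0 otherwise]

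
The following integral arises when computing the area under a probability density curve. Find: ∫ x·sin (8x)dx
By parts: u=x, dv=sin(8x) dx
du=dx, v=-cos(8x)/8
=-x·cos(8x)/8+sin(8x)/8²+C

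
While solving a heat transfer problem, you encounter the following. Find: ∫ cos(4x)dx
Using substitution u = 4x: ∫ cos(u) du/4 = sin(u)/4 + C

Answer: (1/4)sin(4x) + C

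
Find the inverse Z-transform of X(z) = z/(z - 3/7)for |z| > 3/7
Standard pair: z/(z-a) <-> a^n * u[n] for causal signals
With a=3/7: x[n]=(3/7)^n * u[n]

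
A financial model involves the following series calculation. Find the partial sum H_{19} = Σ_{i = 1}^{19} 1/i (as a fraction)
H_19=1+1/2+1/3+...+1/19
=275295799/77597520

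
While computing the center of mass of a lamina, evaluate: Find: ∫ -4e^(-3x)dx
Since d/dx[e^(-3x)]=-3e^(-3x), we get 4/3 e^(-3x) + C

Answer: (4/3)e^(-3x) + C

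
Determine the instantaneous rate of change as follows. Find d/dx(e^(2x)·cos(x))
Product rule: (fg)'=f'g+fg'
f=e^(2x), f'=2·e^(2x)
g=cos(x), g'=-sin(x)

Answer: 2·e^(2x)·cos(x) - e^(2x)·sin(x)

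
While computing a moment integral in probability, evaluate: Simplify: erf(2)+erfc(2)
By definition erfc(x)=1 - erf(x)
erf(2) + erfc(2)=erf(2) + 1 - erf(2)=1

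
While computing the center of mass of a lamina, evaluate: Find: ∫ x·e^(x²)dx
Let u = x², du = 2x dx
∫ (1/2)e^u du = e^u/2+C

Answer: e^(x²)/2+C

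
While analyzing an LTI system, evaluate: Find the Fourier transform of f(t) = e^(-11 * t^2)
The Fourier transform of a Gaussian e^(-a*t^2) is sqrt(pi/a)*e^(-omega^2/(4a)).
With a=11: F(omega)=sqrt(pi/11)*e^(-omega^2/44)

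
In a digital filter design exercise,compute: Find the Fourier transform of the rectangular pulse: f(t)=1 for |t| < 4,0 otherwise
F(omega)=integral from -4 to 4 of e^(-j*omega*t) dt
=2*sin(4*omega)/omega=8*sinc(4*omega/pi)

Answer: 2*sin(4*omega)/omega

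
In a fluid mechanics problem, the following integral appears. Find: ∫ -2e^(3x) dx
Since d/dx[e^(3x)] = 3e^(3x), we get -2/3 e^(3x) + C

Answer: (-2/3)e^(3x) + C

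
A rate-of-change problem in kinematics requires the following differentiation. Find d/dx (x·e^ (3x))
Product rule: (fg)'=f'g+fg'
f=x, f'=1
g=e^(3x), g'=3·e^(3x)

Answer: e^(3x)+3x·e^(3x)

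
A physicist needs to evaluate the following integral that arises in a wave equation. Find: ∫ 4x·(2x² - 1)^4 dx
Let u = 2x² - 1, du = 4x dx
∫ u^4 du = u^5/5 + C

Answer: (2x² - 1)^5/5 + C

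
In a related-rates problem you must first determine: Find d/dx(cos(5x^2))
Chain rule: d/dx[cos(u)]=-sin(u)·u' where u=5x^2
u'=10x

Answer: -10x·sin(5x^2)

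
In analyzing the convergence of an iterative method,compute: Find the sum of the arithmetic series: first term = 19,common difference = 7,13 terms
Last term: a_n=19+(13-1)·7=103
Sum=n(a_1+a_n)/2=13(19+103)/2=793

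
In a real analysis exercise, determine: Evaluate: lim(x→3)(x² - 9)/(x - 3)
Factor: (x² - 9) = (x-3)(x + 3)
Cancel (x-3): lim(x→3) (x + 3) = 6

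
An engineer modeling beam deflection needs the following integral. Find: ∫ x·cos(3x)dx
By parts: u=x, dv=cos(3x) dx
du=dx, v=sin(3x)/3
=x·sin(3x)/3 + cos(3x)/3² + C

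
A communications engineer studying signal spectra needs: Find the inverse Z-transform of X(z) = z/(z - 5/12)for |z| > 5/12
Standard pair: z/(z-a) <-> a^n * u[n] for causal signals
With a=5/12: x[n]=(5/12)^n * u[n]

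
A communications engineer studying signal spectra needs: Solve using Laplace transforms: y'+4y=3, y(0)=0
Take L of both sides: sY(s) - 0 + 4Y(s)=3/s
Y(s)(s + 4)=3/s + 0
Y(s)=3/(s(s + 4)) + 0/(s + 4)
Partial fractions: 3/(s(s + 4))=(3/4)/s - (3/4)/(s + 4)
So Y(s)=(3/4)/s - (3/4)/(s + 4)
Inverse transform (L^(-1){1/s}=1, L^(-1){1/(s + 4)}=e^(-4t)):

Answer: y(t)=3/4 - (3/4)·e^(-4t)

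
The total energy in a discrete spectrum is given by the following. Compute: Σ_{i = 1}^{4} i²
Using formula: Σ i^2=n(n+1)(2n+1)/6=4·5·9/6=30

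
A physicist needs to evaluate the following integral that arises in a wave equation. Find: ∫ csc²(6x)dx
Since d/dx[-cot(6x)]=6csc²(6x), integral=-cot(6x)/6+C

Answer: (-1/6)cot(6x)+C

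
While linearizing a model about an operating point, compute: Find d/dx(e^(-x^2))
Chain rule: d/dx[e^u] = e^u · u' where u = -x^2
u' = -2x

Answer: -2x·e^(-x^2)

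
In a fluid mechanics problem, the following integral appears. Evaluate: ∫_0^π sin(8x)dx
Antiderivative: -cos(8x)/8
Evaluate at bounds: [-cos(8·π)/8] - [-cos(8·0)/8]
= (-(1)+(1))/8 = 0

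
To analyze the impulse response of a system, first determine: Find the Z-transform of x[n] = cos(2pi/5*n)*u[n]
Z{cos(w0 * n) * u[n]} = z(z - cos(w0))/(z^2 - 2z * cos(w0) + 1)
With w0 = 2pi/5: X(z) = z(z - cos(2pi/5))/(z^2 - 2z * cos(2pi/5) + 1)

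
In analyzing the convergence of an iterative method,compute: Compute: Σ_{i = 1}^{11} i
Using formula: Σ i^1 = n(n + 1)/2 = 11·12/2 = 66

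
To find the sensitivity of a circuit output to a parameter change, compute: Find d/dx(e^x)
Chain rule: d/dx[e^u]=e^u · u' where u=x
u'=1

Answer: 1·e^x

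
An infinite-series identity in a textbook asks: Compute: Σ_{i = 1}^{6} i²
Using formula: Σ i^2 = n(n+1)(2n+1)/6 = 6·7·13/6 = 91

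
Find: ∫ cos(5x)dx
Using substitution u=5x: ∫ cos(u) du/5=sin(u)/5+C

Answer: (1/5)sin(5x)+C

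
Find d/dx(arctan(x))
d/dx[arctan(u)]=u'/(1+u²), u=x, u'=1

Answer: 1/(1+x²)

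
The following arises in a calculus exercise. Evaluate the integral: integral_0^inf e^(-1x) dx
integral_0^inf e^(-1x) dx = [-1/1*e^(-1x)]_0^inf
= 0 - (-1/1) = 1/1

Answer: 1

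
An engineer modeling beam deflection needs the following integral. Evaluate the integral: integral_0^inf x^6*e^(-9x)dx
This is a Gamma integral. Substitute u=9x (du=9 dx):
integral_0^inf x^6 * e^(-9x) dx=(1/9^7) integral_0^inf u^6 * e^(-u) du
=Gamma(7)/9^7=6!/9^7=720/4782969

Answer: 80/531441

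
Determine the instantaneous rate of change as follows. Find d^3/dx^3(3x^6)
Apply power rule 3 times:
d^1: 18x^5
d^2: 90x^4
d^3: 360x^3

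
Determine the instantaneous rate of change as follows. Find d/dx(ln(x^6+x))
Chain rule: d/dx[ln(u)] = u'/u where u = x^6 + x
u' = 6x^5 + 1

Answer: (6x^5 + 1)/(x^6 + x)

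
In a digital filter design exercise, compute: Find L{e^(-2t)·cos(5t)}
First shifting: L{e^(at)f(t)} = F(s-a)
L{cos(5t)} = s/(s²+25)
Shift: (s+2)/((s+2)²+25)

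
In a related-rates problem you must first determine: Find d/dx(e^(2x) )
Chain rule: d/dx[e^u]=e^u · u' where u=2x
u'=2

Answer: 2·e^(2x)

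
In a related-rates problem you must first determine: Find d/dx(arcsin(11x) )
d/dx[arcsin(u)]=u'/√(1-u²), u=11x, u'=11

Answer: 11/√(1 - 121x²)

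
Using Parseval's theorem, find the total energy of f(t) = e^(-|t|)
Parseval's theorem: E = integral |f(t)|^2 dt = (1/2pi) integral |F(omega)|^2 domega
E = integral_{-inf}^{inf} e^(-2|t|) dt = 2 * integral_0^inf e^(-2t) dt = 2/(2 * 1) = 1/1

Answer: 1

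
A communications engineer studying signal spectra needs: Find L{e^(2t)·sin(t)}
First shifting: L{e^(at)f(t)}=F(s-a)
L{sin(t)}=1/(s² + 1)
Shift: 1/((s-2)² + 1)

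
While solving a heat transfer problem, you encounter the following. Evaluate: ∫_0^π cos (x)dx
Antiderivative: sin(x)
Evaluate at bounds: [sin(1·π)/1] - [sin(1·0)/1]
= ((0) - (0))/1 = 0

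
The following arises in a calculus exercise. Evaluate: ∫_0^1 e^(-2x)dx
Antiderivative: (1/(-2))e^(-2x)
Evaluate: (1/(-2))(e^-2 - 1)

Answer: (e^-2 - 1)/(-2)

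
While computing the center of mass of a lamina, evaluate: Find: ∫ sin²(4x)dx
Using identity sin²(u) = (1 - cos(2u))/2:
∫ (1 - cos(8x))/2 dx = x/2 - sin(8x)/16+C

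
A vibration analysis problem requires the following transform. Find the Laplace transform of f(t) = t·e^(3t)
L{t·e^(at)}=1/(s-a)²
L{t·e^(3t)}=1/(s-3)²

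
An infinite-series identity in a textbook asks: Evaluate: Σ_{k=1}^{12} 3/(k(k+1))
Partial fractions: 3/(k(k + 1))=3/k - 3/(k + 1)
Telescoping sum: 3(1 - 1/13)=3·12/13

Answer: 36/13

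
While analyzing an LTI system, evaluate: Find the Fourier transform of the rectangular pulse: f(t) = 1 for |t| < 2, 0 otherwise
F(omega)=integral from -2 to 2 of e^(-j * omega * t) dt
=2 * sin(2 * omega)/omega=4 * sinc(2 * omega/pi)

Answer: 2 * sin(2 * omega)/omega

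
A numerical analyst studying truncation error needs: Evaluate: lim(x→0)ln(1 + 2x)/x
L'Hôpital (0/0): lim 2/(1+2x) / 1=2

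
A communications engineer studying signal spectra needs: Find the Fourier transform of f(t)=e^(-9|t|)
Using the standard pair: F{e^(-a|t|)}=2a/(a^2 + omega^2)
With a=9: F(omega)=18/(81 + omega^2)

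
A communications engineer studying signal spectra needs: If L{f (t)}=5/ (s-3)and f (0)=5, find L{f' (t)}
L{f'(t)} = s·F(s) - f(0) = 5s/(s-3) - 5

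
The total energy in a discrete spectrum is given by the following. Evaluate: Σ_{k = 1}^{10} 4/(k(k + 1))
Partial fractions: 4/(k(k + 1)) = 4/k - 4/(k + 1)
Telescoping sum: 4(1 - 1/11) = 4·10/11

Answer: 40/11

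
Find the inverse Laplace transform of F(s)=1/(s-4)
L^(-1){1/(s-a)}=c·e^(at)
Here a=4, c=1

Answer: e^(4t)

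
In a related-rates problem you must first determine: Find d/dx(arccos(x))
d/dx[arccos(u)]=-u'/√(1-u²), u=x, u'=1

Answer: -1/√(1-x²)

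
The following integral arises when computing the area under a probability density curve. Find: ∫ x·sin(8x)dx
By parts: u=x, dv=sin(8x) dx
du=dx, v=-cos(8x)/8
=-x·cos(8x)/8 + sin(8x)/8² + C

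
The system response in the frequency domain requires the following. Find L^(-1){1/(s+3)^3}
L^(-1){1/(s-a)^n}=t^(n-1)·e^(at)/(n-1)!
Here a=-3, n=3: t^2·e^(-3t)/2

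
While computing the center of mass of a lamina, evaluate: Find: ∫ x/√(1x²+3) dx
Let u=x²+3, du=2x dx
∫ (1/2)·u^(-1/2) du=√u+C

Answer: √(x²+3)+C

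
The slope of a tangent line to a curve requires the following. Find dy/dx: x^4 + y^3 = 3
Differentiate: 4x^3+3y^2·(dy/dx) = 0
dy/dx = -4x^3/(3y^2)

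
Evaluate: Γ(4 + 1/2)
Γ(n + 1/2) = (2n)!√π/(4^n·n!)
= 40320√π/(256·24) = (105/16)·√π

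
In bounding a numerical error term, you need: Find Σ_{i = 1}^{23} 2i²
=2·n(n + 1)(2n + 1)/6=2·23·24·47/6=8648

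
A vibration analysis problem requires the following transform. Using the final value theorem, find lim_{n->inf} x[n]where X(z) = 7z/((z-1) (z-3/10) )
Final value theorem: lim x[n] = lim_{z->1} (z-1) * X(z)
(z-1) * X(z) = 7z/(z-3/10)
As z->1: 7/(1 - 3/10) = 7/(7/10) = 10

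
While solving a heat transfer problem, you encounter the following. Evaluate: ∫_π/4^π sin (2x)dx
Antiderivative: -cos(2x)/2
Evaluate at bounds: [-cos(2·π)/2] - [-cos(2·π/4)/2]
= (-(1) + (0))/2 = -1/2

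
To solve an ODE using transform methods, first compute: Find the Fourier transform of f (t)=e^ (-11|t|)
Using the standard pair: F{e^(-a|t|)} = 2a/(a^2 + omega^2)
With a = 11: F(omega) = 22/(121 + omega^2)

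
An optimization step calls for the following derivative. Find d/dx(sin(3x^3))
Chain rule: d/dx[sin(u)]=cos(u)·u' where u=3x^3
u'=9x^2

Answer: 9x^2·cos(3x^3)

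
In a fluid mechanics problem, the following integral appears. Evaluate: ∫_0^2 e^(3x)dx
Antiderivative: (1/3)e^(3x)
Evaluate: (1/3)(e^6 - 1)

Answer: (e^6 - 1)/3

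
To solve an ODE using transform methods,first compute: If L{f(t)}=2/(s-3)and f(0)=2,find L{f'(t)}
L{f'(t)} = s·F(s) - f(0) = 2s/(s-3) - 2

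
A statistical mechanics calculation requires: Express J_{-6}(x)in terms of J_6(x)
For integer n: J_{-n}(x) = (-1)^n J_n(x)
With n = 6: J_{-6}(x) = (-1)^6 J_6(x) = J_6(x)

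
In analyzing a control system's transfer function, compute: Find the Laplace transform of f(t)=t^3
L{t^n} = n!/s^(n + 1)
L{t^3} = 3!/s^4 = 6/s^4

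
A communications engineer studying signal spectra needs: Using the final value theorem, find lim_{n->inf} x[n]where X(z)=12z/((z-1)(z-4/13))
Final value theorem: lim x[n] = lim_{z->1} (z-1)*X(z)
(z-1)*X(z) = 12z/(z-4/13)
As z->1: 12/(1 - 4/13) = 12/(9/13) = 52/3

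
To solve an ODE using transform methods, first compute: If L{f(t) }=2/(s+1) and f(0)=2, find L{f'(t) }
L{f'(t)} = s·F(s) - f(0) = 2s/(s + 1) - 2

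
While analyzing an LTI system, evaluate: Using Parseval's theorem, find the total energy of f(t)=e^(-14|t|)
Parseval's theorem: E = integral |f(t)|^2 dt = (1/2pi) integral |F(omega)|^2 domega
E = integral_{-inf}^{inf} e^(-28|t|) dt = 2 * integral_0^inf e^(-28t) dt = 2/(2 * 14) = 1/14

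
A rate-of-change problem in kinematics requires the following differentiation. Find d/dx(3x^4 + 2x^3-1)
Power rule: d/dx(ax^n)=n·a·x^(n-1)
Term by term: 12·x^3+6·x^2

Answer: 12x^3+6x^2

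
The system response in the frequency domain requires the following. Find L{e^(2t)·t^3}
First shifting: L{e^(at)f(t)} = F(s-a)
L{t^3} = 6/s^4
Shift s → s-2: 6/(s-2)^4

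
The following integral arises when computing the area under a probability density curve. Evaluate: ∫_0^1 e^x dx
Antiderivative: e^x
Evaluate: (e^1 - 1)

Answer: e^1 - 1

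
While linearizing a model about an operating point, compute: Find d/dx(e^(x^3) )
Chain rule: d/dx[e^u]=e^u · u' where u=x^3
u'=3x^2

Answer: 3x^2·e^(x^3)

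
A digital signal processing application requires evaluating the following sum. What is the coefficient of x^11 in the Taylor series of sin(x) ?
sin(x)=Σ (-1)^k x^(2k + 1)/(2k + 1)!
For x^11: (-1)^5/11!=-1/39916800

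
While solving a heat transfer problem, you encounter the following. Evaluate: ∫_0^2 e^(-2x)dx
Antiderivative: (1/(-2))e^(-2x)
Evaluate: (1/(-2))(e^-4-1)

Answer: (e^-4-1)/(-2)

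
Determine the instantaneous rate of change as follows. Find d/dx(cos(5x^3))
Chain rule: d/dx[cos(u)] = -sin(u)·u' where u = 5x^3
u' = 15x^2

Answer: -15x^2·sin(5x^3)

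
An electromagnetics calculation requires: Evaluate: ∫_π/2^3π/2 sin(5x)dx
Antiderivative: -cos(5x)/5
Evaluate at bounds: [-cos(5·3π/2)/5] - [-cos(5·π/2)/5]
= (-(0)+(0))/5 = 0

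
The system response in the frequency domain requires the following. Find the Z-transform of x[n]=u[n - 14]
Using the time-shift property: Z{u[n-14]}=z^(-14)*z/(z-1)
=z^(-13)/(z-1)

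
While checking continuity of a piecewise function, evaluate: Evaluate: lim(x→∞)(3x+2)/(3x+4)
Divide numerator and denominator by x:
lim (3+2/x)/(3+4/x) = 1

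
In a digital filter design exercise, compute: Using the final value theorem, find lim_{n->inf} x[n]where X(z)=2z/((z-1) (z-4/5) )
Final value theorem: lim x[n] = lim_{z->1} (z-1)*X(z)
(z-1)*X(z) = 2z/(z-4/5)
As z->1: 2/(1-4/5) = 2/(1/5) = 10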